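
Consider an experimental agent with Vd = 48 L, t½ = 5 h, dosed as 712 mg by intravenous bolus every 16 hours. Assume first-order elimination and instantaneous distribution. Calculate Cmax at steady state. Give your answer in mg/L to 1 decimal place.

16.6 mg/L

τ/t½ = 16/5 ≈ 3.2, so fraction remaining f = (1/2)^(16/5) ≈ 0.1088.
At steady state, accumulation factor R = 1/(1 − e^(−kτ)) ≈ 1.1221.
Single-dose peak C₀ = D/Vd = 712/48 ≈ 14.833 mg/L.
Steady-state peak Cmax,ss = C₀·R ≈ 14.833 × 1.1221 ≈ 16.644 mg/L.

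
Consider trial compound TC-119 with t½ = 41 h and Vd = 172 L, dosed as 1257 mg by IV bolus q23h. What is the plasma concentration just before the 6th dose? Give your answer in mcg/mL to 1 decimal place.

13.2 mcg/mL

f = (1/2)^(τ/t½) = (1/2)^(23/41) ≈ 0.6778.
C₀ = D/Vd = 1257/172 ≈ 7.308 mcg/mL.
Before the 6th dose, 5 doses have been given. Superposition: Cmin = C₀·(f + f² + … + f^5).
≈ 7.308 × (0.6778 + 0.4594 + 0.3114 + 0.2111 + 0.1431) ≈ 7.308 × 1.8028 ≈ 13.175 mcg/mL.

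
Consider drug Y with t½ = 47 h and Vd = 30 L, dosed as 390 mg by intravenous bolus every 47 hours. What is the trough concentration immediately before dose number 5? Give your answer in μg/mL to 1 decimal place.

12.2 μg/mL

f = (1/2)^(τ/t½) = (1/2)^(47/47) ≈ 0.5000.
C₀ = D/Vd = 390/30 ≈ 13.000 μg/mL.
Before the 5th dose, 4 doses have been given. Superposition: Cmin = C₀·(f + f² + … + f^4).
≈ 13.000 × (0.5000 + 0.2500 + 0.1250 + 0.0625) ≈ 13.000 × 0.9375 ≈ 12.188 μg/mL.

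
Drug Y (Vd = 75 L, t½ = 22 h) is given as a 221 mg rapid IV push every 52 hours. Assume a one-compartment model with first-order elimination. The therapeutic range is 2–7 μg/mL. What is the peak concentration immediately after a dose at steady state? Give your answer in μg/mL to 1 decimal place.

3.7 μg/mL

k = ln2/t½ = ln2/22 ≈ 0.031507 h⁻¹; fraction remaining f = e^(−kτ) = e^(−0.031507×52) ≈ 0.1943.
Accumulation ratio R = 1/(1 − f) ≈ 1/0.8057 ≈ 1.2412.
Each bolus raises the concentration by D/Vd = 221/75 ≈ 2.947 μg/mL.
Steady-state peak Cmax,ss = C₀·R ≈ 2.947 × 1.2412 ≈ 3.658 μg/mL.
Peak 3.7 μg/mL vs MTC 7 μg/mL: below toxic threshold.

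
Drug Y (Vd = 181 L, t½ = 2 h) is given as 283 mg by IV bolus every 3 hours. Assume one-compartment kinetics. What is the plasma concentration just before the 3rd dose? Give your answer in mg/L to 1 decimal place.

0.7 mg/L

f = (1/2)^(τ/t½) = (1/2)^(3/2) ≈ 0.3536.
C₀ = D/Vd = 283/181 ≈ 1.564 mg/L.
Before the 3rd dose, 2 doses have been given. Superposition: Cmin = C₀·(f + f²).
≈ 1.564 × (0.3536 + 0.1250) ≈ 1.564 × 0.4786 ≈ 0.749 mg/L.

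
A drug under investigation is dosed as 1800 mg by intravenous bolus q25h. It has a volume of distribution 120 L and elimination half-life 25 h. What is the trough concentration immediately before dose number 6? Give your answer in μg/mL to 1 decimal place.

f = (1/2)^(τ/t½) = (1/2)^(25/25) ≈ 0.5000.
C₀ = D/Vd = 1800/120 ≈ 15.000 μg/mL.
Before the 6th dose, 5 doses have been given. Superposition: Cmin = C₀·(f + f² + … + f^5).
≈ 15.000 × (0.5000 + 0.2500 + 0.1250 + 0.0625 + 0.0313) ≈ 15.000 × 0.9688 ≈ 14.532 μg/mL.

14.5 μg/mL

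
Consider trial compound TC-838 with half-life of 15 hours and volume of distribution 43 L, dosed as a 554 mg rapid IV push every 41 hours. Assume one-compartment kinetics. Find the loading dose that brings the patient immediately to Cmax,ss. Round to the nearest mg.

f = (1/2)^(41/15) ≈ 0.150378; accumulation ratio R = 1/(1−f) ≈ 1.17699.
Loading dose to hit Cmax,ss on first dose: D_load = D_maint·R ≈ 554 × 1.17699 ≈ 652.05 mg.

652 mg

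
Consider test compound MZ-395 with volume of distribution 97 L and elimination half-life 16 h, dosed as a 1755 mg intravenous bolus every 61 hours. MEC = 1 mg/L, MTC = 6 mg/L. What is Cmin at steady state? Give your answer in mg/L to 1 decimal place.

1.4 mg/L

Over one 61-h interval, 61/16 ≈ 3.8125 half-lives elapse, leaving f ≈ 0.0712 of each dose.
Each bolus raises the concentration by D/Vd = 1755/97 ≈ 18.093 mg/L.
Steady-state trough Cmin,ss = C₀·f/(1−f) ≈ 18.093 × 0.0712/0.9288 ≈ 1.387 mg/L.
Trough 1.4 mg/L vs MEC 1 mg/L: adequate.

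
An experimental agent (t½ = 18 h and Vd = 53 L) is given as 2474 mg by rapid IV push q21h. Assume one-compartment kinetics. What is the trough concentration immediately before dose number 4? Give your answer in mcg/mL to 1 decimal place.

f = (1/2)^(τ/t½) = (1/2)^(21/18) ≈ 0.4454.
C₀ = D/Vd = 2474/53 ≈ 46.679 mcg/mL.
Before the 4th dose, 3 doses have been given. Superposition: Cmin = C₀·(f + f² + … + f^3).
≈ 46.679 × (0.4454 + 0.1984 + 0.0884) ≈ 46.679 × 0.7322 ≈ 34.178 mcg/mL.

34.2 mcg/mL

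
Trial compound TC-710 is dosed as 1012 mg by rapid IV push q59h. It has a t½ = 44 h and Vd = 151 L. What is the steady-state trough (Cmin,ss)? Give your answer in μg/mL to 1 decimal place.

k = ln2/t½ = ln2/44 ≈ 0.015753 h⁻¹; fraction remaining f = e^(−kτ) = e^(−0.015753×59) ≈ 0.3948.
At steady state, accumulation factor R = 1/(1 − e^(−kτ)) ≈ 1.6523.
Single-dose peak C₀ = D/Vd = 1012/151 ≈ 6.702 μg/mL.
Steady-state peak Cmax,ss = C₀·R ≈ 6.702 × 1.6523 ≈ 11.074 μg/mL.
One interval later, Cmin,ss = Cmax,ss·e^(−kτ) ≈ 11.074 × 0.3948 ≈ 4.372 μg/mL.

4.4 μg/mL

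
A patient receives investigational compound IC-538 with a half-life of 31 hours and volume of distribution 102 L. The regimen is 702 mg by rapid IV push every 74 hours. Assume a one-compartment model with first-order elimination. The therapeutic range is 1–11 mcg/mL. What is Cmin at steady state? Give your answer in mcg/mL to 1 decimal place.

k = ln2/t½ = ln2/31 ≈ 0.022360 h⁻¹; fraction remaining f = e^(−kτ) = e^(−0.022360×74) ≈ 0.1912.
Accumulation ratio R = 1/(1 − f) ≈ 1/0.8088 ≈ 1.2364.
Single-dose peak C₀ = D/Vd = 702/102 ≈ 6.882 mcg/mL.
Steady-state peak Cmax,ss = C₀·R ≈ 6.882 × 1.2364 ≈ 8.509 mcg/mL.
One interval later, Cmin,ss = Cmax,ss·e^(−kτ) ≈ 8.509 × 0.1912 ≈ 1.627 mcg/mL.
Trough 1.6 mcg/mL vs MEC 1 mcg/mL: adequate.

1.6 mcg/mL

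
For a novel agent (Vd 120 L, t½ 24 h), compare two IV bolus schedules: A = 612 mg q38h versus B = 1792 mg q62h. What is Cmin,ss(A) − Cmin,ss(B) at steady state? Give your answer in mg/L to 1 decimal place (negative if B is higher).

-0.4 mg/L

Regimen A: f = (1/2)^(38/24) ≈ 0.3337; Cmin,ss = (612/120)·f/(1−f) ≈ 2.554 mg/L.
Regimen B: f = (1/2)^(62/24) ≈ 0.1669; Cmin,ss = (1792/120)·f/(1−f) ≈ 2.992 mg/L.
Difference ≈ 2.554 − 2.992 ≈ -0.438 mg/L.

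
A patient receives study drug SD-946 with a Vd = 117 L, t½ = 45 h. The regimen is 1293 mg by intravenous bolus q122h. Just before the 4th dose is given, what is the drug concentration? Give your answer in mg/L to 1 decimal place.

2.0 mg/L

f = (1/2)^(τ/t½) = (1/2)^(122/45) ≈ 0.1527.
C₀ = D/Vd = 1293/117 ≈ 11.051 mg/L.
Before the 4th dose, 3 doses have been given. Superposition: Cmin = C₀·(f + f² + … + f^3).
≈ 11.051 × (0.1527 + 0.0233 + 0.0036) ≈ 11.051 × 0.1796 ≈ 1.985 mg/L.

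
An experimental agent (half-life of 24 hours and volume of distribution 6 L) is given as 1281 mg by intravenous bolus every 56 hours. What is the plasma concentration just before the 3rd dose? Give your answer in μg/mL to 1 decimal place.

50.8 μg/mL

f = (1/2)^(τ/t½) = (1/2)^(56/24) ≈ 0.1984.
C₀ = D/Vd = 1281/6 ≈ 213.500 μg/mL.
Before the 3rd dose, 2 doses have been given. Superposition: Cmin = C₀·(f + f²).
≈ 213.500 × (0.1984 + 0.0394) ≈ 213.500 × 0.2378 ≈ 50.770 μg/mL.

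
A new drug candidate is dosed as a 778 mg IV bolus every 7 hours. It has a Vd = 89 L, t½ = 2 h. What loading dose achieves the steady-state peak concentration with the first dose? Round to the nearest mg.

853 mg

f = (1/2)^(7/2) ≈ 0.088388; accumulation ratio R = 1/(1−f) ≈ 1.09696.
Loading dose to hit Cmax,ss on first dose: D_load = D_maint·R ≈ 778 × 1.09696 ≈ 853.43 mg.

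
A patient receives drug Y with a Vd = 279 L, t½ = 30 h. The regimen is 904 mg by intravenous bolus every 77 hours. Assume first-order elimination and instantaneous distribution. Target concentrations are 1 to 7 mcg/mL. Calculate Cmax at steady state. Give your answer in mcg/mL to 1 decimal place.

τ/t½ = 77/30 ≈ 2.5667, so fraction remaining f = (1/2)^(77/30) ≈ 0.1688.
At steady state, accumulation factor R = 1/(1 − e^(−kτ)) ≈ 1.2031.
Single-dose peak C₀ = D/Vd = 904/279 ≈ 3.240 mcg/mL.
Cmax,ss = C₀/(1 − f) ≈ 3.240/0.8312 ≈ 3.898 mcg/mL.
Peak 3.9 mcg/mL vs MTC 7 mcg/mL: below toxic threshold.

3.9 mcg/mL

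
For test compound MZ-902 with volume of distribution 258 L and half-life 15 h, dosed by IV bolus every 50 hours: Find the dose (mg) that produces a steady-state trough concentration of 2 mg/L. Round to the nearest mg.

τ/t½ = 50/15 ≈ 3.3333, so f = (1/2)^(50/15) ≈ 0.099213.
Cmin,ss = (D/Vd)·f/(1−f), so D = Cmin,ss·Vd·(1−f)/f.
D = 2 × 258 × (1−f)/f ≈ 2 × 258 × 9.07932 ≈ 4684.93 mg.

4685 mg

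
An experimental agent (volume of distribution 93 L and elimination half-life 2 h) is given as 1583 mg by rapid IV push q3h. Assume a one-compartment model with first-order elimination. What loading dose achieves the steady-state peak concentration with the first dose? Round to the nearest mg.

2449 mg

f = (1/2)^(3/2) ≈ 0.353553; accumulation ratio R = 1/(1−f) ≈ 1.54692.
Loading dose to hit Cmax,ss on first dose: D_load = D_maint·R ≈ 1583 × 1.54692 ≈ 2448.77 mg.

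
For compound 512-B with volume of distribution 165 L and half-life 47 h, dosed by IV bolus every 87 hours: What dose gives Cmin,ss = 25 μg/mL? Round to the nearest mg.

10757 mg

τ/t½ = 87/47 ≈ 1.8511, so f = (1/2)^(87/47) ≈ 0.277188.
Cmin,ss = (D/Vd)·f/(1−f), so D = Cmin,ss·Vd·(1−f)/f.
D = 25 × 165 × (1−f)/f ≈ 25 × 165 × 2.60766 ≈ 10756.60 mg.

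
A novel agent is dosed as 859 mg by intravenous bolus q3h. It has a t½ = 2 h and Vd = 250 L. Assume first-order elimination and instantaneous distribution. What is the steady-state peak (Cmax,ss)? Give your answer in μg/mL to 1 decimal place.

Over one 3-h interval, 3/2 ≈ 1.5 half-lives elapse, leaving f ≈ 0.3536 of each dose.
At steady state, accumulation factor R = 1/(1 − e^(−kτ)) ≈ 1.5470.
Single-dose peak C₀ = D/Vd = 859/250 ≈ 3.436 μg/mL.
Steady-state peak Cmax,ss = C₀·R ≈ 3.436 × 1.5470 ≈ 5.315 μg/mL.

5.3 μg/mL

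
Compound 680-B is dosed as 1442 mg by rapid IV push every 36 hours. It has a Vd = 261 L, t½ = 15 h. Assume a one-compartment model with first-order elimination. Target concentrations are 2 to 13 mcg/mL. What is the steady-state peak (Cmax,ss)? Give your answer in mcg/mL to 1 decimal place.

Over one 36-h interval, 36/15 ≈ 2.4 half-lives elapse, leaving f ≈ 0.1895 of each dose.
Accumulation ratio R = 1/(1 − f) ≈ 1/0.8105 ≈ 1.2338.
Each bolus raises the concentration by D/Vd = 1442/261 ≈ 5.525 mcg/mL.
Cmax,ss = C₀/(1 − f) ≈ 5.525/0.8105 ≈ 6.817 mcg/mL.
Peak 6.8 mcg/mL vs MTC 13 mcg/mL: below toxic threshold.

6.8 mcg/mL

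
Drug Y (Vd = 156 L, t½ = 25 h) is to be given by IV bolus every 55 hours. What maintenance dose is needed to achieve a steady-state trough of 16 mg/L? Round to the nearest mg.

8973 mg

τ/t½ = 55/25 ≈ 2.2, so f = (1/2)^(55/25) ≈ 0.217638.
Cmin,ss = (D/Vd)·f/(1−f), so D = Cmin,ss·Vd·(1−f)/f.
D = 16 × 156 × (1−f)/f ≈ 16 × 156 × 3.59479 ≈ 8972.60 mg.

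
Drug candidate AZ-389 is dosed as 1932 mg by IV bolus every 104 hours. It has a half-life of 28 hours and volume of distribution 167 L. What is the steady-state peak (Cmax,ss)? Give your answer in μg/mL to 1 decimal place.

12.5 μg/mL

Over one 104-h interval, 104/28 ≈ 3.7143 half-lives elapse, leaving f ≈ 0.0762 of each dose.
At steady state, accumulation factor R = 1/(1 − e^(−kτ)) ≈ 1.0825.
Each bolus raises the concentration by D/Vd = 1932/167 ≈ 11.569 μg/mL.
Steady-state peak Cmax,ss = C₀·R ≈ 11.569 × 1.0825 ≈ 12.523 μg/mL.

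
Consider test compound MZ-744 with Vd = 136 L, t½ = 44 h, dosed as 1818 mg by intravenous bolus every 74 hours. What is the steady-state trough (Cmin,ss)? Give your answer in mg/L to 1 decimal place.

6.1 mg/L

τ/t½ = 74/44 ≈ 1.6818, so fraction remaining f = (1/2)^(74/44) ≈ 0.3117.
At steady state, accumulation factor R = 1/(1 − e^(−kτ)) ≈ 1.4529.
Single-dose peak C₀ = D/Vd = 1818/136 ≈ 13.368 mg/L.
Cmax,ss = C₀/(1 − f) ≈ 13.368/0.6883 ≈ 19.422 mg/L.
Steady-state trough Cmin,ss = Cmax,ss·f ≈ 19.422 × 0.3117 ≈ 6.054 mg/L.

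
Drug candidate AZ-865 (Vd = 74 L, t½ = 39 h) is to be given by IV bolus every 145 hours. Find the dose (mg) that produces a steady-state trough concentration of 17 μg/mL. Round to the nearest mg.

15296 mg

τ/t½ = 145/39 ≈ 3.7179, so f = (1/2)^(145/39) ≈ 0.075995.
Cmin,ss = (D/Vd)·f/(1−f), so D = Cmin,ss·Vd·(1−f)/f.
D = 17 × 74 × (1−f)/f ≈ 17 × 74 × 12.15876 ≈ 15295.72 mg.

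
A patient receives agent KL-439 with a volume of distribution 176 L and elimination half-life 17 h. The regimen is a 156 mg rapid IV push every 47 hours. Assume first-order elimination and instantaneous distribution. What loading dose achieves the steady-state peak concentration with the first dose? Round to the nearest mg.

f = (1/2)^(47/17) ≈ 0.147143; accumulation ratio R = 1/(1−f) ≈ 1.17253.
Loading dose to hit Cmax,ss on first dose: D_load = D_maint·R ≈ 156 × 1.17253 ≈ 182.91 mg.

183 mg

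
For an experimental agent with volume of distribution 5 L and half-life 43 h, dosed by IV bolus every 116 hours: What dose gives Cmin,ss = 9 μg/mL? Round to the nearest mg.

247 mg

τ/t½ = 116/43 ≈ 2.6977, so f = (1/2)^(116/43) ≈ 0.154141.
Cmin,ss = (D/Vd)·f/(1−f), so D = Cmin,ss·Vd·(1−f)/f.
D = 9 × 5 × (1−f)/f ≈ 9 × 5 × 5.48757 ≈ 246.94 mg.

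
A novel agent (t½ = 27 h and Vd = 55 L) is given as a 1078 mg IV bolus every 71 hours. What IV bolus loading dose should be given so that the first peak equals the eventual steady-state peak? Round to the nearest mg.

1286 mg

f = (1/2)^(71/27) ≈ 0.161586; accumulation ratio R = 1/(1−f) ≈ 1.19273.
Loading dose to hit Cmax,ss on first dose: D_load = D_maint·R ≈ 1078 × 1.19273 ≈ 1285.76 mg.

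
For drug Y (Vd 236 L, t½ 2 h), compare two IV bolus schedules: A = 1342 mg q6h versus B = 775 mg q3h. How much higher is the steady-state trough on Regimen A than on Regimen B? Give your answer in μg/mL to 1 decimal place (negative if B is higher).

Regimen A: f = (1/2)^(6/2) ≈ 0.1250; Cmin,ss = (1342/236)·f/(1−f) ≈ 0.812 μg/mL.
Regimen B: f = (1/2)^(3/2) ≈ 0.3536; Cmin,ss = (775/236)·f/(1−f) ≈ 1.796 μg/mL.
Difference ≈ 0.812 − 1.796 ≈ -0.984 μg/mL.

-1.0 μg/mL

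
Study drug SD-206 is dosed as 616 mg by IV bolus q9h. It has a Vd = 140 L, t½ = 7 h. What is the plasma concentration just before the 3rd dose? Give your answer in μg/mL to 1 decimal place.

2.5 μg/mL

f = (1/2)^(τ/t½) = (1/2)^(9/7) ≈ 0.4102.
C₀ = D/Vd = 616/140 ≈ 4.400 μg/mL.
Before the 3rd dose, 2 doses have been given. Superposition: Cmin = C₀·(f + f²).
≈ 4.400 × (0.4102 + 0.1683) ≈ 4.400 × 0.5785 ≈ 2.545 μg/mL.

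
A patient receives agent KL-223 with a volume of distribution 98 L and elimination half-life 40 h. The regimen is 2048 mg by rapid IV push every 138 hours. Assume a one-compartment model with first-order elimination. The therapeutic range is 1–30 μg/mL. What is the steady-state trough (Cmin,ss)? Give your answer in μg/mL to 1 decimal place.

k = ln2/t½ = ln2/40 ≈ 0.017329 h⁻¹; fraction remaining f = e^(−kτ) = e^(−0.017329×138) ≈ 0.0915.
Each bolus raises the concentration by D/Vd = 2048/98 ≈ 20.898 μg/mL.
Steady-state trough Cmin,ss = C₀·f/(1−f) ≈ 20.898 × 0.0915/0.9085 ≈ 2.105 μg/mL.
Trough 2.1 μg/mL vs MEC 1 μg/mL: adequate.

2.1 μg/mL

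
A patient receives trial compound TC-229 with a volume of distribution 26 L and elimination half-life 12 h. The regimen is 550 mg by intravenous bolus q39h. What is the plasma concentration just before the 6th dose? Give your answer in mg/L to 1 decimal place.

f = (1/2)^(τ/t½) = (1/2)^(39/12) ≈ 0.1051.
C₀ = D/Vd = 550/26 ≈ 21.154 mg/L.
Before the 6th dose, 5 doses have been given. Superposition: Cmin = C₀·(f + f² + … + f^5).
≈ 21.154 × (0.1051 + 0.0110 + 0.0012 + 0.0001 + 0.0000) ≈ 21.154 × 0.1174 ≈ 2.483 mg/L.

2.5 mg/L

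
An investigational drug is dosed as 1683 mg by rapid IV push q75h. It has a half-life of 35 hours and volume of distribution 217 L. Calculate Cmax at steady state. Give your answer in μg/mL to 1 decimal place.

τ/t½ = 75/35 ≈ 2.1429, so fraction remaining f = (1/2)^(75/35) ≈ 0.2264.
At steady state, accumulation factor R = 1/(1 − e^(−kτ)) ≈ 1.2927.
Single-dose peak C₀ = D/Vd = 1683/217 ≈ 7.756 μg/mL.
Cmax,ss = C₀/(1 − f) ≈ 7.756/0.7736 ≈ 10.026 μg/mL.

10.0 μg/mL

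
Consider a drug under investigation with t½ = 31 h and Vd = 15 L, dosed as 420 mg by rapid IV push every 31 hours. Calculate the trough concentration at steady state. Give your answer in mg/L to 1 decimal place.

28.0 mg/L

τ = 31 h = 1 half-life, so f = (1/2)^1 = 0.5.
At steady state, R = 1/(1 − 0.5) = 2/1.
Single-dose peak C₀ = D/Vd = 420/15 = 28 mg/L.
Steady-state peak Cmax,ss = C₀·R = 28 × 2/1 ≈ 56.000 mg/L.
Steady-state trough Cmin,ss = Cmax,ss·f ≈ 56.000 × 0.5 ≈ 28.000 mg/L.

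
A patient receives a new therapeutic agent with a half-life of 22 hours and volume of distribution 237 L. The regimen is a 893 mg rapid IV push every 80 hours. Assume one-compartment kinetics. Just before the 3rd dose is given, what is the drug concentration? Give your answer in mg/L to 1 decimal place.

f = (1/2)^(τ/t½) = (1/2)^(80/22) ≈ 0.0804.
C₀ = D/Vd = 893/237 ≈ 3.768 mg/L.
Before the 3rd dose, 2 doses have been given. Superposition: Cmin = C₀·(f + f²).
≈ 3.768 × (0.0804 + 0.0065) ≈ 3.768 × 0.0869 ≈ 0.327 mg/L.

0.3 mg/L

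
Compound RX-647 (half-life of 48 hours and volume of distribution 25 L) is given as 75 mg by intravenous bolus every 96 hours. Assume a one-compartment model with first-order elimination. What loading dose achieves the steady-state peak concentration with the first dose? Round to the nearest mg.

100 mg

f = (1/2)^(96/48) ≈ 0.250000; accumulation ratio R = 1/(1−f) ≈ 1.33333.
Loading dose to hit Cmax,ss on first dose: D_load = D_maint·R ≈ 75 × 1.33333 ≈ 100.00 mg.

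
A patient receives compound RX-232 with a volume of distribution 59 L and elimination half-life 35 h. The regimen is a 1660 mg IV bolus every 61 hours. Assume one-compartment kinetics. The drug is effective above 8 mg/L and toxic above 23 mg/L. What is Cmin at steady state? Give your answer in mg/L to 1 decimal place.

k = ln2/t½ = ln2/35 ≈ 0.019804 h⁻¹; fraction remaining f = e^(−kτ) = e^(−0.019804×61) ≈ 0.2988.
At steady state, accumulation factor R = 1/(1 − e^(−kτ)) ≈ 1.4261.
Each bolus raises the concentration by D/Vd = 1660/59 ≈ 28.136 mg/L.
Cmax,ss = C₀/(1 − f) ≈ 28.136/0.7012 ≈ 40.125 mg/L.
Steady-state trough Cmin,ss = Cmax,ss·f ≈ 40.125 × 0.2988 ≈ 11.989 mg/L.
Trough 12.0 mg/L vs MEC 8 mg/L: adequate.

12.0 mg/L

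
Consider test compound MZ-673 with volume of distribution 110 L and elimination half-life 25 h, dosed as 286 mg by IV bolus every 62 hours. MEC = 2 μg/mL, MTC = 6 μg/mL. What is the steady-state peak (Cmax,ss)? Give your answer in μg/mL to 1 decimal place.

3.2 μg/mL

Over one 62-h interval, 62/25 ≈ 2.48 half-lives elapse, leaving f ≈ 0.1792 of each dose.
Accumulation ratio R = 1/(1 − f) ≈ 1/0.8208 ≈ 1.2183.
Each bolus raises the concentration by D/Vd = 286/110 ≈ 2.600 μg/mL.
Steady-state peak Cmax,ss = C₀·R ≈ 2.600 × 1.2183 ≈ 3.168 μg/mL.
Peak 3.2 μg/mL vs MTC 6 μg/mL: below toxic threshold.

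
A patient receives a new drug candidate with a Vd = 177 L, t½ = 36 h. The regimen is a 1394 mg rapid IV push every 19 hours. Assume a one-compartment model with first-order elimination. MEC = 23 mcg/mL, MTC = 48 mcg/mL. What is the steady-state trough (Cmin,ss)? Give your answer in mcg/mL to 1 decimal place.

17.8 mcg/mL

k = ln2/t½ = ln2/36 ≈ 0.019254 h⁻¹; fraction remaining f = e^(−kτ) = e^(−0.019254×19) ≈ 0.6936.
Accumulation ratio R = 1/(1 − f) ≈ 1/0.3064 ≈ 3.2637.
Each bolus raises the concentration by D/Vd = 1394/177 ≈ 7.876 mcg/mL.
Steady-state peak Cmax,ss = C₀·R ≈ 7.876 × 3.2637 ≈ 25.705 mcg/mL.
Steady-state trough Cmin,ss = Cmax,ss·f ≈ 25.705 × 0.6936 ≈ 17.829 mcg/mL.
Trough 17.8 mcg/mL vs MEC 23 mcg/mL: subtherapeutic.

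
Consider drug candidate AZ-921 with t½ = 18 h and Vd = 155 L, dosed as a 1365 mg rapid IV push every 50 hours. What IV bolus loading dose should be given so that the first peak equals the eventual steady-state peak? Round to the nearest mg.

1598 mg

f = (1/2)^(50/18) ≈ 0.145816; accumulation ratio R = 1/(1−f) ≈ 1.17071.
Loading dose to hit Cmax,ss on first dose: D_load = D_maint·R ≈ 1365 × 1.17071 ≈ 1598.02 mg.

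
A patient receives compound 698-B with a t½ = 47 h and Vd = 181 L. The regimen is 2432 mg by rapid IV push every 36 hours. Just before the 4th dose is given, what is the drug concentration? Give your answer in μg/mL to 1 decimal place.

15.3 μg/mL

f = (1/2)^(τ/t½) = (1/2)^(36/47) ≈ 0.5881.
C₀ = D/Vd = 2432/181 ≈ 13.436 μg/mL.
Before the 4th dose, 3 doses have been given. Superposition: Cmin = C₀·(f + f² + … + f^3).
≈ 13.436 × (0.5881 + 0.3459 + 0.2034) ≈ 13.436 × 1.1374 ≈ 15.282 μg/mL.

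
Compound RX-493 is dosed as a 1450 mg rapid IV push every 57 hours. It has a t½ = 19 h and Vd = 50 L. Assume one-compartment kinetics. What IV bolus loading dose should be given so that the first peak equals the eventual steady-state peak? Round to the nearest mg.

1657 mg

f = (1/2)^(57/19) ≈ 0.125000; accumulation ratio R = 1/(1−f) ≈ 1.14286.
Loading dose to hit Cmax,ss on first dose: D_load = D_maint·R ≈ 1450 × 1.14286 ≈ 1657.15 mg.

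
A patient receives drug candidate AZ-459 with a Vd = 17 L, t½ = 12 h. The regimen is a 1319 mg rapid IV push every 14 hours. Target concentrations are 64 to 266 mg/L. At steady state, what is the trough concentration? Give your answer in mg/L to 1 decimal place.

Over one 14-h interval, 14/12 ≈ 1.1667 half-lives elapse, leaving f ≈ 0.4454 of each dose.
At steady state, accumulation factor R = 1/(1 − e^(−kτ)) ≈ 1.8031.
Each bolus raises the concentration by D/Vd = 1319/17 ≈ 77.588 mg/L.
Cmax,ss = C₀/(1 − f) ≈ 77.588/0.5546 ≈ 139.899 mg/L.
One interval later, Cmin,ss = Cmax,ss·e^(−kτ) ≈ 139.899 × 0.4454 ≈ 62.311 mg/L.
Trough 62.3 mg/L vs MEC 64 mg/L: subtherapeutic.

62.3 mg/L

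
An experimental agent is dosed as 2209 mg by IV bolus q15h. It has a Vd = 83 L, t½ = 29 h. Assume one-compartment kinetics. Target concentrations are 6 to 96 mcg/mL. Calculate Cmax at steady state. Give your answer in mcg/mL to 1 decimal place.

Over one 15-h interval, 15/29 ≈ 0.51724 half-lives elapse, leaving f ≈ 0.6987 of each dose.
Accumulation ratio R = 1/(1 − f) ≈ 1/0.3013 ≈ 3.3190.
Each bolus raises the concentration by D/Vd = 2209/83 ≈ 26.614 mcg/mL.
Steady-state peak Cmax,ss = C₀·R ≈ 26.614 × 3.3190 ≈ 88.332 mcg/mL.
Peak 88.3 mcg/mL vs MTC 96 mcg/mL: below toxic threshold.

88.3 mcg/mL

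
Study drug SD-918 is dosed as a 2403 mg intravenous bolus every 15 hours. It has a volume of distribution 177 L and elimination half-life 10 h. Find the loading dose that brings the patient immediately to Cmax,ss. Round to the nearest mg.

3717 mg

f = (1/2)^(15/10) ≈ 0.353553; accumulation ratio R = 1/(1−f) ≈ 1.54692.
Loading dose to hit Cmax,ss on first dose: D_load = D_maint·R ≈ 2403 × 1.54692 ≈ 3717.25 mg.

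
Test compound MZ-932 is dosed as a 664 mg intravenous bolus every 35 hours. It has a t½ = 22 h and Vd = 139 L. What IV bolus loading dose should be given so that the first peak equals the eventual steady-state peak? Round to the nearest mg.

994 mg

f = (1/2)^(35/22) ≈ 0.331962; accumulation ratio R = 1/(1−f) ≈ 1.49692.
Loading dose to hit Cmax,ss on first dose: D_load = D_maint·R ≈ 664 × 1.49692 ≈ 993.95 mg.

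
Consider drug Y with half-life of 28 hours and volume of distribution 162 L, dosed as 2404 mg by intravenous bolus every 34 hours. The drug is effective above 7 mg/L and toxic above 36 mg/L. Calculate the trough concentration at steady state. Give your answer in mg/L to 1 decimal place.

Over one 34-h interval, 34/28 ≈ 1.2143 half-lives elapse, leaving f ≈ 0.4310 of each dose.
At steady state, accumulation factor R = 1/(1 − e^(−kτ)) ≈ 1.7575.
Single-dose peak C₀ = D/Vd = 2404/162 ≈ 14.840 mg/L.
Cmax,ss = C₀/(1 − f) ≈ 14.840/0.5690 ≈ 26.081 mg/L.
One interval later, Cmin,ss = Cmax,ss·e^(−kτ) ≈ 26.081 × 0.4310 ≈ 11.241 mg/L.
Trough 11.2 mg/L vs MEC 7 mg/L: adequate.

11.2 mg/L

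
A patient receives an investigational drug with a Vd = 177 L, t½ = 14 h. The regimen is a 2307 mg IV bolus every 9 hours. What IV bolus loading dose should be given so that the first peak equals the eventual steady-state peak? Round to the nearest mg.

f = (1/2)^(9/14) ≈ 0.640443; accumulation ratio R = 1/(1−f) ≈ 2.78120.
Loading dose to hit Cmax,ss on first dose: D_load = D_maint·R ≈ 2307 × 2.78120 ≈ 6416.23 mg.

6416 mg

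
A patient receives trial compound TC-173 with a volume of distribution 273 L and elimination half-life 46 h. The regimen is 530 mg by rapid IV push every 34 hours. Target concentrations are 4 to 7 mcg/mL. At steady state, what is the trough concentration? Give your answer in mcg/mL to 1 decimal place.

τ/t½ = 34/46 ≈ 0.73913, so fraction remaining f = (1/2)^(34/46) ≈ 0.5991.
Accumulation ratio R = 1/(1 − f) ≈ 1/0.4009 ≈ 2.4944.
Single-dose peak C₀ = D/Vd = 530/273 ≈ 1.941 mcg/mL.
Cmax,ss = C₀/(1 − f) ≈ 1.941/0.4009 ≈ 4.842 mcg/mL.
One interval later, Cmin,ss = Cmax,ss·e^(−kτ) ≈ 4.842 × 0.5991 ≈ 2.901 mcg/mL.
Trough 2.9 mcg/mL vs MEC 4 mcg/mL: subtherapeutic.

2.9 mcg/mL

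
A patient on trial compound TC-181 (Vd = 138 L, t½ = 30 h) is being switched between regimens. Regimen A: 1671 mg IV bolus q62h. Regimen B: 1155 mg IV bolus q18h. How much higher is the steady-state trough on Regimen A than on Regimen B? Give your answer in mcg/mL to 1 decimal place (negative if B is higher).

-12.4 mcg/mL

Regimen A: f = (1/2)^(62/30) ≈ 0.2387; Cmin,ss = (1671/138)·f/(1−f) ≈ 3.797 mcg/mL.
Regimen B: f = (1/2)^(18/30) ≈ 0.6598; Cmin,ss = (1155/138)·f/(1−f) ≈ 16.232 mcg/mL.
Difference ≈ 3.797 − 16.232 ≈ -12.435 mcg/mL.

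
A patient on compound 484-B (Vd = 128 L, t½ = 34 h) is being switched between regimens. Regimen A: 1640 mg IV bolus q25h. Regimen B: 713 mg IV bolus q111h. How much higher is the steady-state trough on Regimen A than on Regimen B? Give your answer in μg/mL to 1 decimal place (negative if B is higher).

18.6 μg/mL

Regimen A: f = (1/2)^(25/34) ≈ 0.6007; Cmin,ss = (1640/128)·f/(1−f) ≈ 19.275 μg/mL.
Regimen B: f = (1/2)^(111/34) ≈ 0.1040; Cmin,ss = (713/128)·f/(1−f) ≈ 0.647 μg/mL.
Difference ≈ 19.275 − 0.647 ≈ 18.628 μg/mL.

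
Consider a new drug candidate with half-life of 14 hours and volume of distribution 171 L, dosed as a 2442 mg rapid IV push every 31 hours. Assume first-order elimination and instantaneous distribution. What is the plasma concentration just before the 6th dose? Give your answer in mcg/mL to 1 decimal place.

3.9 mcg/mL

f = (1/2)^(τ/t½) = (1/2)^(31/14) ≈ 0.2155.
C₀ = D/Vd = 2442/171 ≈ 14.281 mcg/mL.
Before the 6th dose, 5 doses have been given. Superposition: Cmin = C₀·(f + f² + … + f^5).
≈ 14.281 × (0.2155 + 0.0464 + 0.0100 + 0.0022 + 0.0005) ≈ 14.281 × 0.2746 ≈ 3.922 mcg/mL.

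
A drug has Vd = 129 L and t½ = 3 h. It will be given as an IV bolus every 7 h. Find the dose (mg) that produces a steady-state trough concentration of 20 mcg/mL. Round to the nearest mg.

τ/t½ = 7/3 ≈ 2.3333, so f = (1/2)^(7/3) ≈ 0.198425.
Cmin,ss = (D/Vd)·f/(1−f), so D = Cmin,ss·Vd·(1−f)/f.
D = 20 × 129 × (1−f)/f ≈ 20 × 129 × 4.03969 ≈ 10422.40 mg.

10422 mg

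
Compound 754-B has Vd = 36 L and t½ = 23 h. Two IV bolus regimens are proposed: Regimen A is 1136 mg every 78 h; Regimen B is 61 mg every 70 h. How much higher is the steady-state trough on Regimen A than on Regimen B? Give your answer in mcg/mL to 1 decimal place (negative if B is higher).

3.1 mcg/mL

Regimen A: f = (1/2)^(78/23) ≈ 0.0953; Cmin,ss = (1136/36)·f/(1−f) ≈ 3.324 mcg/mL.
Regimen B: f = (1/2)^(70/23) ≈ 0.1213; Cmin,ss = (61/36)·f/(1−f) ≈ 0.234 mcg/mL.
Difference ≈ 3.324 − 0.234 ≈ 3.090 mcg/mL.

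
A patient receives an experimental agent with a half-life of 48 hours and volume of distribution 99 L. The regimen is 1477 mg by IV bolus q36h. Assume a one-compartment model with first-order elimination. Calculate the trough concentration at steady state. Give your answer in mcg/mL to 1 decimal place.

21.9 mcg/mL

Over one 36-h interval, 36/48 ≈ 0.75 half-lives elapse, leaving f ≈ 0.5946 of each dose.
Accumulation ratio R = 1/(1 − f) ≈ 1/0.4054 ≈ 2.4667.
Single-dose peak C₀ = D/Vd = 1477/99 ≈ 14.919 mcg/mL.
Cmax,ss = C₀/(1 − f) ≈ 14.919/0.4054 ≈ 36.801 mcg/mL.
One interval later, Cmin,ss = Cmax,ss·e^(−kτ) ≈ 36.801 × 0.5946 ≈ 21.882 mcg/mL.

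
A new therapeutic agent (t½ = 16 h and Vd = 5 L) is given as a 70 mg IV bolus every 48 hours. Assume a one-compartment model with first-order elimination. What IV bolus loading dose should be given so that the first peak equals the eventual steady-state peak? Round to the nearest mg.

80 mg

f = (1/2)^(48/16) ≈ 0.125000; accumulation ratio R = 1/(1−f) ≈ 1.14286.
Loading dose to hit Cmax,ss on first dose: D_load = D_maint·R ≈ 70 × 1.14286 ≈ 80.00 mg.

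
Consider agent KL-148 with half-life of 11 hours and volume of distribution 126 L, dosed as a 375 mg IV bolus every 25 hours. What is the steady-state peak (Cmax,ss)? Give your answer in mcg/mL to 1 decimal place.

Over one 25-h interval, 25/11 ≈ 2.2727 half-lives elapse, leaving f ≈ 0.2069 of each dose.
At steady state, accumulation factor R = 1/(1 − e^(−kτ)) ≈ 1.2609.
Single-dose peak C₀ = D/Vd = 375/126 ≈ 2.976 mcg/mL.
Steady-state peak Cmax,ss = C₀·R ≈ 2.976 × 1.2609 ≈ 3.752 mcg/mL.

3.8 mcg/mL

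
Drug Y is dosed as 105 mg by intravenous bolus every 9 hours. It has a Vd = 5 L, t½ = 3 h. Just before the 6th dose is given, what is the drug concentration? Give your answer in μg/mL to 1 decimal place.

3.0 μg/mL

f = (1/2)^(τ/t½) = (1/2)^(9/3) ≈ 0.1250.
C₀ = D/Vd = 105/5 ≈ 21.000 μg/mL.
Before the 6th dose, 5 doses have been given. Superposition: Cmin = C₀·(f + f² + … + f^5).
≈ 21.000 × (0.1250 + 0.0156 + 0.0020 + 0.0002 + 0.0000) ≈ 21.000 × 0.1428 ≈ 2.999 μg/mL.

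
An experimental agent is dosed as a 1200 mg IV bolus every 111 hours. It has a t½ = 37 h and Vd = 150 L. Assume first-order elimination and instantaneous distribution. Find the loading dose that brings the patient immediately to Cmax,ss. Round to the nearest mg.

1371 mg

f = (1/2)^(111/37) ≈ 0.125000; accumulation ratio R = 1/(1−f) ≈ 1.14286.
Loading dose to hit Cmax,ss on first dose: D_load = D_maint·R ≈ 1200 × 1.14286 ≈ 1371.43 mg.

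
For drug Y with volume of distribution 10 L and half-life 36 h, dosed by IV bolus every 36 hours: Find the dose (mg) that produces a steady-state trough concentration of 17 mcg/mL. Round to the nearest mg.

τ/t½ = 36/36 ≈ 1, so f = (1/2)^(36/36) ≈ 0.500000.
Cmin,ss = (D/Vd)·f/(1−f), so D = Cmin,ss·Vd·(1−f)/f.
D = 17 × 10 × (1−f)/f ≈ 17 × 10 × 1.00000 ≈ 170.00 mg.

170 mg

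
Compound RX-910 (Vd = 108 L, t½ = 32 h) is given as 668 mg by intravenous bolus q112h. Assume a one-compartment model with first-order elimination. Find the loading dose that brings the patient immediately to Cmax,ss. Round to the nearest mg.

733 mg

f = (1/2)^(112/32) ≈ 0.088388; accumulation ratio R = 1/(1−f) ≈ 1.09696.
Loading dose to hit Cmax,ss on first dose: D_load = D_maint·R ≈ 668 × 1.09696 ≈ 732.77 mg.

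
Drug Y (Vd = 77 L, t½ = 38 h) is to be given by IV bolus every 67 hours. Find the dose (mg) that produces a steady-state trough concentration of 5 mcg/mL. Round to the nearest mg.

922 mg

τ/t½ = 67/38 ≈ 1.7632, so f = (1/2)^(67/38) ≈ 0.294603.
Cmin,ss = (D/Vd)·f/(1−f), so D = Cmin,ss·Vd·(1−f)/f.
D = 5 × 77 × (1−f)/f ≈ 5 × 77 × 2.39440 ≈ 921.84 mg.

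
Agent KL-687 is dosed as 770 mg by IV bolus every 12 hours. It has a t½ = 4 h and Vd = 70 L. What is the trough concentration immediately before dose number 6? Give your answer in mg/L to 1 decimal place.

f = (1/2)^(τ/t½) = (1/2)^(12/4) ≈ 0.1250.
C₀ = D/Vd = 770/70 ≈ 11.000 mg/L.
Before the 6th dose, 5 doses have been given. Superposition: Cmin = C₀·(f + f² + … + f^5).
≈ 11.000 × (0.1250 + 0.0156 + 0.0020 + 0.0002 + 0.0000) ≈ 11.000 × 0.1428 ≈ 1.571 mg/L.

1.6 mg/L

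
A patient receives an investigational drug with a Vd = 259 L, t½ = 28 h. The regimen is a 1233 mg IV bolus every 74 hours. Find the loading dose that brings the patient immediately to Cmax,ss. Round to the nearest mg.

1468 mg

f = (1/2)^(74/28) ≈ 0.160111; accumulation ratio R = 1/(1−f) ≈ 1.19063.
Loading dose to hit Cmax,ss on first dose: D_load = D_maint·R ≈ 1233 × 1.19063 ≈ 1468.05 mg.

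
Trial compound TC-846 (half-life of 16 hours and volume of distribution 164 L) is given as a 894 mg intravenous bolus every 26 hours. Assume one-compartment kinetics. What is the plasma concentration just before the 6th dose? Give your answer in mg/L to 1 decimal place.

2.6 mg/L

f = (1/2)^(τ/t½) = (1/2)^(26/16) ≈ 0.3242.
C₀ = D/Vd = 894/164 ≈ 5.451 mg/L.
Before the 6th dose, 5 doses have been given. Superposition: Cmin = C₀·(f + f² + … + f^5).
≈ 5.451 × (0.3242 + 0.1051 + 0.0341 + 0.0110 + 0.0036) ≈ 5.451 × 0.4780 ≈ 2.606 mg/L.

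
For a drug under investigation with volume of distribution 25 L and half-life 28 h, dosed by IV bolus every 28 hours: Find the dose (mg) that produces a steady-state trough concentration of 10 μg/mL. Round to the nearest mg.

τ/t½ = 28/28 ≈ 1, so f = (1/2)^(28/28) ≈ 0.500000.
Cmin,ss = (D/Vd)·f/(1−f), so D = Cmin,ss·Vd·(1−f)/f.
D = 10 × 25 × (1−f)/f ≈ 10 × 25 × 1.00000 ≈ 250.00 mg.

250 mg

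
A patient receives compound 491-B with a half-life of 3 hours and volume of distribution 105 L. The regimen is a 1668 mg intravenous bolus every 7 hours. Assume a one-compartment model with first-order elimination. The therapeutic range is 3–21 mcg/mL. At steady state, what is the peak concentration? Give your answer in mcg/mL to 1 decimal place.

19.8 mcg/mL

k = ln2/t½ = ln2/3 ≈ 0.231049 h⁻¹; fraction remaining f = e^(−kτ) = e^(−0.231049×7) ≈ 0.1984.
At steady state, accumulation factor R = 1/(1 − e^(−kτ)) ≈ 1.2475.
Each bolus raises the concentration by D/Vd = 1668/105 ≈ 15.886 mcg/mL.
Steady-state peak Cmax,ss = C₀·R ≈ 15.886 × 1.2475 ≈ 19.818 mcg/mL.
Peak 19.8 mcg/mL vs MTC 21 mcg/mL: below toxic threshold.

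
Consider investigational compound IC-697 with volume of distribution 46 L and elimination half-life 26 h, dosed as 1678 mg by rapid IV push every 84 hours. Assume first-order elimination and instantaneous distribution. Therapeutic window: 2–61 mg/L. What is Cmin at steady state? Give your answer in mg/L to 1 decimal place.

Over one 84-h interval, 84/26 ≈ 3.2308 half-lives elapse, leaving f ≈ 0.1065 of each dose.
At steady state, accumulation factor R = 1/(1 − e^(−kτ)) ≈ 1.1192.
Single-dose peak C₀ = D/Vd = 1678/46 ≈ 36.478 mg/L.
Cmax,ss = C₀/(1 − f) ≈ 36.478/0.8935 ≈ 40.826 mg/L.
One interval later, Cmin,ss = Cmax,ss·e^(−kτ) ≈ 40.826 × 0.1065 ≈ 4.348 mg/L.
Trough 4.3 mg/L vs MEC 2 mg/L: adequate.

4.3 mg/L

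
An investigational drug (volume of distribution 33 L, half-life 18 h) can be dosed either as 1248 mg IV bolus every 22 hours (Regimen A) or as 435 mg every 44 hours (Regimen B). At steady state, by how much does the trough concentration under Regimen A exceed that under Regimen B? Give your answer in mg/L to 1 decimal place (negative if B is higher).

25.4 mg/L

Regimen A: f = (1/2)^(22/18) ≈ 0.4286; Cmin,ss = (1248/33)·f/(1−f) ≈ 28.367 mg/L.
Regimen B: f = (1/2)^(44/18) ≈ 0.1837; Cmin,ss = (435/33)·f/(1−f) ≈ 2.966 mg/L.
Difference ≈ 28.367 − 2.966 ≈ 25.401 mg/L.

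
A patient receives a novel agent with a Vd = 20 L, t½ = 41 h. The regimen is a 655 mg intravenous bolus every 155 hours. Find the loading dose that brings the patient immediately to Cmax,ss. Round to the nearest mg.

f = (1/2)^(155/41) ≈ 0.072771; accumulation ratio R = 1/(1−f) ≈ 1.07848.
Loading dose to hit Cmax,ss on first dose: D_load = D_maint·R ≈ 655 × 1.07848 ≈ 706.40 mg.

706 mg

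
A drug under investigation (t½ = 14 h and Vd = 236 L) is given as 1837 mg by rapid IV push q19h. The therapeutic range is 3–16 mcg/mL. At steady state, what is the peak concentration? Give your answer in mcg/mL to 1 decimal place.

12.8 mcg/mL

τ/t½ = 19/14 ≈ 1.3571, so fraction remaining f = (1/2)^(19/14) ≈ 0.3904.
At steady state, accumulation factor R = 1/(1 − e^(−kτ)) ≈ 1.6404.
Single-dose peak C₀ = D/Vd = 1837/236 ≈ 7.784 mcg/mL.
Steady-state peak Cmax,ss = C₀·R ≈ 7.784 × 1.6404 ≈ 12.769 mcg/mL.
Peak 12.8 mcg/mL vs MTC 16 mcg/mL: below toxic threshold.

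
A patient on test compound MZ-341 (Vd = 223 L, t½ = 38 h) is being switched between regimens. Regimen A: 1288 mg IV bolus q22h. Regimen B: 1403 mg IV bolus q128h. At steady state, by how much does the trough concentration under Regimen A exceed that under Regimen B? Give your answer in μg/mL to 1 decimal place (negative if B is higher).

11.0 μg/mL

Regimen A: f = (1/2)^(22/38) ≈ 0.6695; Cmin,ss = (1288/223)·f/(1−f) ≈ 11.700 μg/mL.
Regimen B: f = (1/2)^(128/38) ≈ 0.0968; Cmin,ss = (1403/223)·f/(1−f) ≈ 0.674 μg/mL.
Difference ≈ 11.700 − 0.674 ≈ 11.026 μg/mL.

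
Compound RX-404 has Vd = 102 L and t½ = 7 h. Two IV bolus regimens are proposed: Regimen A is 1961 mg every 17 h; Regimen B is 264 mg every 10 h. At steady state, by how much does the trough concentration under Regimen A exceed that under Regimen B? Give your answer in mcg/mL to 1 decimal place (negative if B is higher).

Regimen A: f = (1/2)^(17/7) ≈ 0.1857; Cmin,ss = (1961/102)·f/(1−f) ≈ 4.384 mcg/mL.
Regimen B: f = (1/2)^(10/7) ≈ 0.3715; Cmin,ss = (264/102)·f/(1−f) ≈ 1.530 mcg/mL.
Difference ≈ 4.384 − 1.530 ≈ 2.854 mcg/mL.

2.9 mcg/mL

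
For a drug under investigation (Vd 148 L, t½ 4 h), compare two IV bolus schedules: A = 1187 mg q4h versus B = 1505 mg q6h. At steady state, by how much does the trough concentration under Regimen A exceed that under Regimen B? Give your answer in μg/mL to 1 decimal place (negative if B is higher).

Regimen A: f = (1/2)^(4/4) ≈ 0.5000; Cmin,ss = (1187/148)·f/(1−f) ≈ 8.020 μg/mL.
Regimen B: f = (1/2)^(6/4) ≈ 0.3536; Cmin,ss = (1505/148)·f/(1−f) ≈ 5.563 μg/mL.
Difference ≈ 8.020 − 5.563 ≈ 2.457 μg/mL.

2.5 μg/mL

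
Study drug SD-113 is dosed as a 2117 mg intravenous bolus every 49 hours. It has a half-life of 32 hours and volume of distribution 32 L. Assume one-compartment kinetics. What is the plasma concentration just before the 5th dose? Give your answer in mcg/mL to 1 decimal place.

f = (1/2)^(τ/t½) = (1/2)^(49/32) ≈ 0.3460.
C₀ = D/Vd = 2117/32 ≈ 66.156 mcg/mL.
Before the 5th dose, 4 doses have been given. Superposition: Cmin = C₀·(f + f² + … + f^4).
≈ 66.156 × (0.3460 + 0.1197 + 0.0414 + 0.0143) ≈ 66.156 × 0.5214 ≈ 34.494 mcg/mL.

34.5 mcg/mL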